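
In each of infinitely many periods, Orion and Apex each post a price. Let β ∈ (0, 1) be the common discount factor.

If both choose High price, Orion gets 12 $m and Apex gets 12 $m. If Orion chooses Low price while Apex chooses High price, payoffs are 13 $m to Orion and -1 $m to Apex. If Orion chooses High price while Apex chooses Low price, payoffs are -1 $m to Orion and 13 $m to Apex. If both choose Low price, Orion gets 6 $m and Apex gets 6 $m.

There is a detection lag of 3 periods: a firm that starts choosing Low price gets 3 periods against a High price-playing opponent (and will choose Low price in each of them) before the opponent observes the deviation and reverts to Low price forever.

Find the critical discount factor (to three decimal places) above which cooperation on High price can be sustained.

0.523

A deviator earns 13 for 3 periods, then 6 forever; cooperating earns 12 forever. Multiplying the IC by (1−β):
12 ≥ 13(1−β^3) + 6β^3, so 7·β^3 ≥ 1 and β^3 ≥ 1/7.
β ≥ (1/7)^(1/3) ≈ 0.523.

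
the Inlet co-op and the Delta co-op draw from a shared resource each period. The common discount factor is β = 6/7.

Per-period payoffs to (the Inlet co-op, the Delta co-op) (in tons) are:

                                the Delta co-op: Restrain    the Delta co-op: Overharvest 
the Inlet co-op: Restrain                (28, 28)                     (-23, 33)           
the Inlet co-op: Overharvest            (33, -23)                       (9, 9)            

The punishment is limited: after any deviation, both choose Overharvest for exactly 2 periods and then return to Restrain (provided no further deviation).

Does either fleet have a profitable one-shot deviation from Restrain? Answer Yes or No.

No

Comparing payoff streams over the 3 periods until play realigns: cooperate → 28(1+β+…+β^2); deviate → 33 + 9(β+…+β^2).
Cooperation is sustained iff (28−9)(β+…+β^2) ≥ 33−28.
β+…+β^2 = 6/7·(1−(6/7)^2)/(1−6/7) = 1.5918, and (33−28)/(28−9) = 0.2632.
1.5918 ≥ 0.2632, so cooperation is sustainable.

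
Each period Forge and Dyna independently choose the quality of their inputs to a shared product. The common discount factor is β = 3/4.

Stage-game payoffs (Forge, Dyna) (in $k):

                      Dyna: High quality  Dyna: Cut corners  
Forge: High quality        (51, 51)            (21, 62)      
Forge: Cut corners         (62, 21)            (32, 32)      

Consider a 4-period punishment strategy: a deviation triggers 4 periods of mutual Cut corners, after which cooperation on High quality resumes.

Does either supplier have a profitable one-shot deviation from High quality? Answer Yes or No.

Comparing payoff streams over the 5 periods until play realigns: cooperate → 51(1+β+…+β^4); deviate → 62 + 32(β+…+β^4).
Cooperation is sustained iff (51−32)(β+…+β^4) ≥ 62−51.
β+…+β^4 = 3/4·(1−(3/4)^4)/(1−3/4) = 2.0508, and (62−51)/(51−32) = 0.5789.
2.0508 ≥ 0.5789, so cooperation is sustainable.

No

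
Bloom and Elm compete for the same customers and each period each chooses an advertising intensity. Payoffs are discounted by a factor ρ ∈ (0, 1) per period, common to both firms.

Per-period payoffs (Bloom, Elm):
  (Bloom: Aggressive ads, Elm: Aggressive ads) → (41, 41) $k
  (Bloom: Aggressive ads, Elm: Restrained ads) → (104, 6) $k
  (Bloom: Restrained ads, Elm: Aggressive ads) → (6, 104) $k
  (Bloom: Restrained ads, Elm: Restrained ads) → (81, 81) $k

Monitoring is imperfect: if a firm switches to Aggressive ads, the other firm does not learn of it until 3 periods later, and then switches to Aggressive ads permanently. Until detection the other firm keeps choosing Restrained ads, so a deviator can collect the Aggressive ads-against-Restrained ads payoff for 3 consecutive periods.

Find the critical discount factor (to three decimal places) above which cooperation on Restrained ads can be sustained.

Deviating for the 3 undetected periods gains 104−81 = 23 per period over cooperation, then loses 81−41 = 40 per period forever once punishment starts.
Gain: 23(1 + ρ + … + ρ^2); loss: 40·ρ^3/(1−ρ).
No profitable deviation ⇔ 23(1−ρ^3) ≤ 40·ρ^3, i.e. ρ^3 ≥ 23/(23+40) = 23/63.
Hence ρ ≥ (23/63)^(1/3) ≈ 0.715.

0.715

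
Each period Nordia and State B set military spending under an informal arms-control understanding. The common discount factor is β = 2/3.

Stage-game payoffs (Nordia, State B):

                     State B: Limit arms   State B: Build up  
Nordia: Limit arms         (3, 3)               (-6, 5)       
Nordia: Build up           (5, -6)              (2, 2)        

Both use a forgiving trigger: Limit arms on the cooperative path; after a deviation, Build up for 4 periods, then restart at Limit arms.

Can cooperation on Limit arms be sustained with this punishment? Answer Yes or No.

No

IC: β+…+β^4 ≥ (5−3)/(3−2) = 2.
At β = 2/3: partial sum = 1.6049 < 2.0000. Cooperation not sustainable.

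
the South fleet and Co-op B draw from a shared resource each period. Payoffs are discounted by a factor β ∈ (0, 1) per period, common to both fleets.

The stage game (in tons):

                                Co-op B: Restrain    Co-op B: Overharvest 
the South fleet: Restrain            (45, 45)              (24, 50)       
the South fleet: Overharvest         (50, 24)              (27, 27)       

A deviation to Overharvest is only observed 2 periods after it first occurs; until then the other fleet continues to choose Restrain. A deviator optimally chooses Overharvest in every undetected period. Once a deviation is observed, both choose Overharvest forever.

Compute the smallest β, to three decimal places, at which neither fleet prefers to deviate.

0.466

The best deviation is to choose Overharvest for all 2 undetected periods, earning 50 each, then 27 forever once detected.
Deviation value: 50(1−β^2)/(1−β) + 27β^2/(1−β); cooperation value: 45/(1−β).
IC: 45 ≥ 50(1−β^2) + 27β^2 = 50 − 23β^2.
So β^2 ≥ 5/23, giving β ≥ (5/23)^(1/2) ≈ 0.466.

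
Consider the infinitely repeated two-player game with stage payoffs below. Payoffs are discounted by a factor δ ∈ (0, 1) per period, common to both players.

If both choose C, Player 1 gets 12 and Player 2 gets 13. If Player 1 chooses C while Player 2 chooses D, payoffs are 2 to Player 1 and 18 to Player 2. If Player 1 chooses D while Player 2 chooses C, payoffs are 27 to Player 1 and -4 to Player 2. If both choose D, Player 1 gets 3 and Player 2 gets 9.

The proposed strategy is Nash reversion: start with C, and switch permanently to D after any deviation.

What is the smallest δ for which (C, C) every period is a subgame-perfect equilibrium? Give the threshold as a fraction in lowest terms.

Player 1's threshold: (27−12)/(27−3) = 5/8.
Player 2's threshold: (18−13)/(18−9) = 5/9.
5/8 > 5/9, so Player 1 binds and δ* = 5/8.

5/8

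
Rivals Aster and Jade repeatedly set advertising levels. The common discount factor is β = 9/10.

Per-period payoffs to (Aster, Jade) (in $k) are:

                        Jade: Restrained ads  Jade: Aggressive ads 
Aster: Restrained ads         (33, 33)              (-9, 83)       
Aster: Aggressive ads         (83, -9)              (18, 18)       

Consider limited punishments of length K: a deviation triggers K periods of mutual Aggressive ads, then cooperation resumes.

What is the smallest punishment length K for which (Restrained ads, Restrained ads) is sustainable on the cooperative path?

No profitable deviation requires (33−18)(β+…+β^K) ≥ 83−33, i.e. β+…+β^K ≥ 10/3 ≈ 3.3333.
With β = 9/10, the partial sums are K=1: 0.9000, K=2: 1.7100, K=3: 2.4390, K=4: 3.0951, K=5: 3.6856.
K = 5 is the first length at which the sum reaches 3.3333.

5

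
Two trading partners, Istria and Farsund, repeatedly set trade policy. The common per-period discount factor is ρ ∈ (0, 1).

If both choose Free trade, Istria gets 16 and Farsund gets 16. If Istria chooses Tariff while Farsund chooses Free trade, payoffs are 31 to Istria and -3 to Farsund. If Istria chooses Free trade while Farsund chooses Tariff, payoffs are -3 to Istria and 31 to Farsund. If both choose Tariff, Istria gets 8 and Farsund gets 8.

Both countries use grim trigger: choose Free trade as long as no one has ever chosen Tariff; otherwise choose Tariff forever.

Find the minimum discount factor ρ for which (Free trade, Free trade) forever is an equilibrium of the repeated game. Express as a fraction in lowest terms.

16/(1−ρ) ≥ 31 + 8ρ/(1−ρ)
16 ≥ 31 − 23ρ
ρ ≥ 15/23.

15/23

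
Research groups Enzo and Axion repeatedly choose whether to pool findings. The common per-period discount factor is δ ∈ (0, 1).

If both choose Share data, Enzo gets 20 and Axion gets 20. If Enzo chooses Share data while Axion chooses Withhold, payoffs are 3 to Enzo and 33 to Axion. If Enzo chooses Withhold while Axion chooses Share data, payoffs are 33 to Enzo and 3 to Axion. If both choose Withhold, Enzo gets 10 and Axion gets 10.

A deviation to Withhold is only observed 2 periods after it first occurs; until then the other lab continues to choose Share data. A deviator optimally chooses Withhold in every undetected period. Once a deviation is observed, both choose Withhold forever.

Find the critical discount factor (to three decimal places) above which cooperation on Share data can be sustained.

Deviating for the 2 undetected periods gains 33−20 = 13 per period over cooperation, then loses 20−10 = 10 per period forever once punishment starts.
Gain: 13(1 + δ + … + δ^1); loss: 10·δ^2/(1−δ).
No profitable deviation ⇔ 13(1−δ^2) ≤ 10·δ^2, i.e. δ^2 ≥ 13/(13+10) = 13/23.
Hence δ ≥ (13/23)^(1/2) ≈ 0.752.

0.752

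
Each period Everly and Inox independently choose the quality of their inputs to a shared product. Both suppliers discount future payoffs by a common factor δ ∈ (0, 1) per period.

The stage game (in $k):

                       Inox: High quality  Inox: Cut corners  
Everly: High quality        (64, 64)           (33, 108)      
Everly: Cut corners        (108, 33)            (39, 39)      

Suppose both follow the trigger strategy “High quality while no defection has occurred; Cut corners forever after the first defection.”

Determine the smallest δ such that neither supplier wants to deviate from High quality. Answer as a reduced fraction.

44/69

64/(1−δ) ≥ 108 + 39δ/(1−δ)
64 ≥ 108 − 69δ
δ ≥ 44/69.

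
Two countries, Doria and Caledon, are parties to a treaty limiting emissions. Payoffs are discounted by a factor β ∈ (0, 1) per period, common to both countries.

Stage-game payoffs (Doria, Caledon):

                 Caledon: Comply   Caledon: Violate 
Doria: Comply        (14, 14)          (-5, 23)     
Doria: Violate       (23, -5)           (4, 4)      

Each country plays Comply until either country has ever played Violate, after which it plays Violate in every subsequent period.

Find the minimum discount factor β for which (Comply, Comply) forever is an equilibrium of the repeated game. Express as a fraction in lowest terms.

One-period gain from deviating is 23 − 14 = 9. The loss is 14 − 4 = 10 in every subsequent period, with present value 10·β/(1−β).
Deviation is unprofitable when 10·β/(1−β) ≥ 9, i.e. β/(1−β) ≥ 9/10.
Equivalently β ≥ 9/(9+10) = 9/19.

9/19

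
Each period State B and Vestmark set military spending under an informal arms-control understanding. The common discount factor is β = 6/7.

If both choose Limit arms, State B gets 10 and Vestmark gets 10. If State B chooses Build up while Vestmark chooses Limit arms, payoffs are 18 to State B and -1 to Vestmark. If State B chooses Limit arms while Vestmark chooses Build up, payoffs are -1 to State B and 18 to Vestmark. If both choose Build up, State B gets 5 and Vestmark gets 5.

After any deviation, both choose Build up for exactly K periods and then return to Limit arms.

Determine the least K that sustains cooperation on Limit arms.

3

Need Σ_{k=1}^{K} β^k ≥ (18−10)/(10−5) = 1.6000 at β = 6/7.
At K = 2 the sum is 1.5918 < 1.6000; at K = 3 it is 2.2216 ≥ 1.6000.
So the minimum punishment length is K = 3.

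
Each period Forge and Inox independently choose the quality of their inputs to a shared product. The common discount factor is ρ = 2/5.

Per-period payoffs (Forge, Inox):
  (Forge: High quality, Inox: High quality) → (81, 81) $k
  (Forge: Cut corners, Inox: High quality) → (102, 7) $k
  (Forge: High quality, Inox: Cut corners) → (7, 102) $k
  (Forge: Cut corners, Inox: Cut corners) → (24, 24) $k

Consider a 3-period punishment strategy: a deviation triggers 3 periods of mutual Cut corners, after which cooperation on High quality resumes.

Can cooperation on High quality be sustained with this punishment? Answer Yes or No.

Yes

A one-shot deviation gives 102 now, then 24 for 3 periods, then back to 81.
Gain from deviating: (102−81) today; loss: (81−24) in each of the next 3 periods.
No-deviation condition: (81−24)(ρ+…+ρ^3) ≥ 102−81, i.e. ρ+…+ρ^3 ≥ 7/19.
At ρ = 2/5: ρ+…+ρ^3 = 0.6240 ≥ 0.3684.
So cooperation is sustainable.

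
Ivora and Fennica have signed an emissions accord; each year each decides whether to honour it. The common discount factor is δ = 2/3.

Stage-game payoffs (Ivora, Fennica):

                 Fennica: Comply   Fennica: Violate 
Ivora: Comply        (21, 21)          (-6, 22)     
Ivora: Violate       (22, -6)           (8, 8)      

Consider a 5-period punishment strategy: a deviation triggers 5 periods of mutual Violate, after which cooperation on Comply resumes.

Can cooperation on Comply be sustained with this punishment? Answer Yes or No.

Yes

IC: δ+…+δ^5 ≥ (22−21)/(21−8) = 1/13.
At δ = 2/3: partial sum = 1.7366 ≥ 0.0769. Cooperation sustainable.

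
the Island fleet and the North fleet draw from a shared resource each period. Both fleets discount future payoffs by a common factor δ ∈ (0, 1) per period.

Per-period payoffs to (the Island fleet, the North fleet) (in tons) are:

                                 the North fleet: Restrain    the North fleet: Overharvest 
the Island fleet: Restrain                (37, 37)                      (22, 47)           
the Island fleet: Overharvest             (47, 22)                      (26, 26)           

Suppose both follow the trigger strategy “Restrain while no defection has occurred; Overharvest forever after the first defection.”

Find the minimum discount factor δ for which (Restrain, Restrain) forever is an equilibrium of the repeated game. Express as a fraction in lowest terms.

10/21

37/(1−δ) ≥ 47 + 26δ/(1−δ)
37 ≥ 47 − 21δ
δ ≥ 10/21.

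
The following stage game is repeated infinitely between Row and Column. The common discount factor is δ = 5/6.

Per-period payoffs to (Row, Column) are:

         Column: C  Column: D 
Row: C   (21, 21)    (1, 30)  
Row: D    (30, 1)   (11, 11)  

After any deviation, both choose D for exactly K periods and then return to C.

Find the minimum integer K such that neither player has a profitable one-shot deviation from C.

IC: δ(1−δ^K)/(1−δ) ≥ (30−21)/(21−11) = 9/10.
With δ = 5/6: need 1 − δ^K ≥ 9/10·(1−5/6)/(5/6), i.e. δ^K ≤ 0.8200.
Since (5/6)^1 = 0.8333 and (5/6)^2 = 0.6944, the smallest such K is 2.

2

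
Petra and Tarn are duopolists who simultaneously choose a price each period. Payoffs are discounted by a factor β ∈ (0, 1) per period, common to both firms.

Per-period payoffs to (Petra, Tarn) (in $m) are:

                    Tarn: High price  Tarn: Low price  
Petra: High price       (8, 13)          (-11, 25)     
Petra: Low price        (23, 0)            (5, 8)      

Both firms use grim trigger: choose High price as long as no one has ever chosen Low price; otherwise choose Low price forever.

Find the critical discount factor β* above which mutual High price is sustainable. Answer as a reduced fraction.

5/6

Petra: cooperation gives 8 each period; deviation gives 23 once then 5 forever.
  8/(1−β) ≥ 23 + 5β/(1−β) ⇒ β ≥ 15/18 = 5/6.
Tarn: cooperation gives 13 each period; deviation gives 25 once then 8 forever.
  β ≥ 12/17.
Both must hold, so the binding constraint is Petra's: β ≥ 5/6.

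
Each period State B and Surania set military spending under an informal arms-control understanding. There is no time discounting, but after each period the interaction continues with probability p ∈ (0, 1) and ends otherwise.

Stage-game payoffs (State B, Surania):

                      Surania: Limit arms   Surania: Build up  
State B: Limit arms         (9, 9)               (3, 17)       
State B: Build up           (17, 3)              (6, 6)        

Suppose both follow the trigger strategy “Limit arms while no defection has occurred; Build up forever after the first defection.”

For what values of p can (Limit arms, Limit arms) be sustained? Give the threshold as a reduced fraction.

With no time discounting, the continuation probability p plays the role of the discount factor.
Grim-trigger IC: 9/(1−p) ≥ 17 + 6p/(1−p) ⇒ p ≥ (17−9)/(17−6) = 8/11.

8/11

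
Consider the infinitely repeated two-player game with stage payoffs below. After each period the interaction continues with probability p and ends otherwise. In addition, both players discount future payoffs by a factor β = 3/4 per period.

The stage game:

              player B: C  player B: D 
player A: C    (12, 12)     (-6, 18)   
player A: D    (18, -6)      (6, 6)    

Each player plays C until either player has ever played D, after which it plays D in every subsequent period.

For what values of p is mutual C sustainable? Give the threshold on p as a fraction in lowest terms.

2/3

With continuation probability p and discount β, the effective per-period discount factor is βp.
Grim-trigger IC: βp ≥ (18−12)/(18−6) = 1/2.
So p ≥ (1/2)/(3/4) = 2/3.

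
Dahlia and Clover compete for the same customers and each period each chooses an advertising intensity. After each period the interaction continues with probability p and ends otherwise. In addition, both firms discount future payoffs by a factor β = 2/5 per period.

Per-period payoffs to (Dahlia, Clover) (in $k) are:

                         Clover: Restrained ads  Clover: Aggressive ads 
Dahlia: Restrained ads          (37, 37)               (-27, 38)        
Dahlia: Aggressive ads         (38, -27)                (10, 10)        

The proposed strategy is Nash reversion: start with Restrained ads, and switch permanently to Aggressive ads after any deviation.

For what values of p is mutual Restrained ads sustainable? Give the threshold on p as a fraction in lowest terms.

5/56

With continuation probability p and discount β, the effective per-period discount factor is βp.
Grim-trigger IC: βp ≥ (38−37)/(38−10) = 1/28.
So p ≥ (1/28)/(2/5) = 5/56.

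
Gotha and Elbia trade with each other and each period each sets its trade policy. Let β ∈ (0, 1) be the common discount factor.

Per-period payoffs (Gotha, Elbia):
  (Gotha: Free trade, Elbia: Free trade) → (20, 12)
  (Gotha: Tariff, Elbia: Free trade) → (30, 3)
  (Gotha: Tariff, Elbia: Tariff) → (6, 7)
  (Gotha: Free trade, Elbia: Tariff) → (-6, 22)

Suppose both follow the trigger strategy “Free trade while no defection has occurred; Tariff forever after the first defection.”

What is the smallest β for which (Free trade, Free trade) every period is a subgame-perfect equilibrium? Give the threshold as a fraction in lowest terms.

Gotha: cooperation gives 20 each period; deviation gives 30 once then 6 forever.
  20/(1−β) ≥ 30 + 6β/(1−β) ⇒ β ≥ 10/24 = 5/12.
Elbia: cooperation gives 12 each period; deviation gives 22 once then 7 forever.
  β ≥ 10/15 = 2/3.
Both must hold, so the binding constraint is Elbia's: β ≥ 2/3.

2/3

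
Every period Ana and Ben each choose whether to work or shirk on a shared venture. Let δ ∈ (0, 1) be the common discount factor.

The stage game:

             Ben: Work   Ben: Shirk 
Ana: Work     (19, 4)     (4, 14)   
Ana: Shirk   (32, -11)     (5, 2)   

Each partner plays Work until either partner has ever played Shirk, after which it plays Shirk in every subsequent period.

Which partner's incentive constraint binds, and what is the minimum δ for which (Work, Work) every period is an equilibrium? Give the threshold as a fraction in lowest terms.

Ana's threshold: (32−19)/(32−5) = 13/27.
Ben's threshold: (14−4)/(14−2) = 5/6.
13/27 < 5/6, so Ben binds and δ* = 5/6.

Ben; δ ≥ 5/6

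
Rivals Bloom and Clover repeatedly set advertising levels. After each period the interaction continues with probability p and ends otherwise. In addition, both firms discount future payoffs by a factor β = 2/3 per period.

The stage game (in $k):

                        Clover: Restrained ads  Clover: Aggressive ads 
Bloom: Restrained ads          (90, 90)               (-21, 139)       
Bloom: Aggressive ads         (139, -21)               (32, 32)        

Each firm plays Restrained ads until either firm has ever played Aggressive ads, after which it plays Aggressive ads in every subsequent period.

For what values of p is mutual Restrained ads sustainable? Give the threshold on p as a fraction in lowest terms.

147/214

Expected continuation weight on next period's payoff is β·p = 2/3·p, which plays the role of the discount factor.
Cooperation requires 2/3·p ≥ (139−90)/(139−32) = 49/107, hence p ≥ 147/214.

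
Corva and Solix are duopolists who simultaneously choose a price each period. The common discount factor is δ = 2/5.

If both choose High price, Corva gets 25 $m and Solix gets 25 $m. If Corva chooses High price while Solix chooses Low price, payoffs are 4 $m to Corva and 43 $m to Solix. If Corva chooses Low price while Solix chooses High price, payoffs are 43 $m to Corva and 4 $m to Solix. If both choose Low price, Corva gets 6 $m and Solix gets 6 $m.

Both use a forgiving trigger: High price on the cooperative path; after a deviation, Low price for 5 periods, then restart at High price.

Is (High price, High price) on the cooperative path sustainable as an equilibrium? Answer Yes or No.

Comparing payoff streams over the 6 periods until play realigns: cooperate → 25(1+δ+…+δ^5); deviate → 43 + 6(δ+…+δ^5).
Cooperation is sustained iff (25−6)(δ+…+δ^5) ≥ 43−25.
δ+…+δ^5 = 2/5·(1−(2/5)^5)/(1−2/5) = 0.6598, and (43−25)/(25−6) = 0.9474.
0.6598 < 0.9474, so cooperation is not sustainable.

No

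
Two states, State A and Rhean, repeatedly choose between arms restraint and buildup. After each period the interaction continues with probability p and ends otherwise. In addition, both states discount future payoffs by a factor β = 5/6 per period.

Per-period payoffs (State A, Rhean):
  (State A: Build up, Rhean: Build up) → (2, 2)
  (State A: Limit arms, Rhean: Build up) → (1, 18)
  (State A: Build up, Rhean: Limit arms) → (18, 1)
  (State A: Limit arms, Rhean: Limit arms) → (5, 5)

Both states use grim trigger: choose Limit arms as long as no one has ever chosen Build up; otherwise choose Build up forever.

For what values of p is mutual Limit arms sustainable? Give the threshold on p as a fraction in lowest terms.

With continuation probability p and discount β, the effective per-period discount factor is βp.
Grim-trigger IC: βp ≥ (18−5)/(18−2) = 13/16.
So p ≥ (13/16)/(5/6) = 39/40.

39/40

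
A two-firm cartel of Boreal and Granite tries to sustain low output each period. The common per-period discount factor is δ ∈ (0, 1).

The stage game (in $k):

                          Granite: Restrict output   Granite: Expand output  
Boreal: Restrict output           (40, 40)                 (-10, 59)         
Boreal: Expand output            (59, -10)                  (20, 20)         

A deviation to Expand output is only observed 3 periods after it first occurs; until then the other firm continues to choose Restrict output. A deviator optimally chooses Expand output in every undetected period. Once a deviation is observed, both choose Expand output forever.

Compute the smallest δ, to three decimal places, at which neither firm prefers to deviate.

The best deviation is to choose Expand output for all 3 undetected periods, earning 59 each, then 20 forever once detected.
Deviation value: 59(1−δ^3)/(1−δ) + 20δ^3/(1−δ); cooperation value: 40/(1−δ).
IC: 40 ≥ 59(1−δ^3) + 20δ^3 = 59 − 39δ^3.
So δ^3 ≥ 19/39, giving δ ≥ (19/39)^(1/3) ≈ 0.787.

0.787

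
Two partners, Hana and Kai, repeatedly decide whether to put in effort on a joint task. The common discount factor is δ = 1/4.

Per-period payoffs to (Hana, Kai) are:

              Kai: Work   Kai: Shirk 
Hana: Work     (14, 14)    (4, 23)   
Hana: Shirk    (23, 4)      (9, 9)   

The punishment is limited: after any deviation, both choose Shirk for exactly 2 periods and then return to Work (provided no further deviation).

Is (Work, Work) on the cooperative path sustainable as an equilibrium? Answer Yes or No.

No

IC: δ+…+δ^2 ≥ (23−14)/(14−9) = 9/5.
At δ = 1/4: partial sum = 0.3125 < 1.8000. Cooperation not sustainable.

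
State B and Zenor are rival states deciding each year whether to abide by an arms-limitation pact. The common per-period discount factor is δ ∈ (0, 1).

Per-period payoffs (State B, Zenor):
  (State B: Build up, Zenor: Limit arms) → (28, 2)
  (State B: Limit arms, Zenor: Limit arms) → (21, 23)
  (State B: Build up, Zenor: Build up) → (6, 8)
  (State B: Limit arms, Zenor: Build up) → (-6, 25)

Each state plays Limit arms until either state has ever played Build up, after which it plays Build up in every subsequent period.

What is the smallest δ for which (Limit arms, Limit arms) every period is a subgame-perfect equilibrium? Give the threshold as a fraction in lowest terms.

For State B: deviation gain 28−21 = 7, per-period punishment loss 21−6 = 15. IC gives δ ≥ 7/22.
For Zenor: gain 2, loss 15 per period, so δ ≥ 2/17.
The tighter constraint is State B's, so cooperation needs δ ≥ 7/22.

7/22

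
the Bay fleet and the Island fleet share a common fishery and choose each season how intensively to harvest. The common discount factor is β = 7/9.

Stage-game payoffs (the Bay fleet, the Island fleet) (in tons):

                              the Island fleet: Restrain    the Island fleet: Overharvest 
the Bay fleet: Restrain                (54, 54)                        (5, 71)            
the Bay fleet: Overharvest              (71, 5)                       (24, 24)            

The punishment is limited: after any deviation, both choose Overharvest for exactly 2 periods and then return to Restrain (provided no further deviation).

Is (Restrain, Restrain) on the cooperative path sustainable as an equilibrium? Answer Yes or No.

Yes

Comparing payoff streams over the 3 periods until play realigns: cooperate → 54(1+β+…+β^2); deviate → 71 + 24(β+…+β^2).
Cooperation is sustained iff (54−24)(β+…+β^2) ≥ 71−54.
β+…+β^2 = 7/9·(1−(7/9)^2)/(1−7/9) = 1.3827, and (71−54)/(54−24) = 0.5667.
1.3827 ≥ 0.5667, so cooperation is sustainable.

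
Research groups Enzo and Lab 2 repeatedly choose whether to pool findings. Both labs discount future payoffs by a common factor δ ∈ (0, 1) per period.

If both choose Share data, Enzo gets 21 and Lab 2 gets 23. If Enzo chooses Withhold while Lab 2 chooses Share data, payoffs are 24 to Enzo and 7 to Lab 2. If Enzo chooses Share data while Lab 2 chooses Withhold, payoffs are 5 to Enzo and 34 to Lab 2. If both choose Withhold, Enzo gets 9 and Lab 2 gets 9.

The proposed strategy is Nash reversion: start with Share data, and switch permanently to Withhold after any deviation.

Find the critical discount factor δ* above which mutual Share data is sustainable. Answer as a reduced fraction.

11/25

Enzo's threshold: (24−21)/(24−9) = 1/5.
Lab 2's threshold: (34−23)/(34−9) = 11/25.
1/5 < 11/25, so Lab 2 binds and δ* = 11/25.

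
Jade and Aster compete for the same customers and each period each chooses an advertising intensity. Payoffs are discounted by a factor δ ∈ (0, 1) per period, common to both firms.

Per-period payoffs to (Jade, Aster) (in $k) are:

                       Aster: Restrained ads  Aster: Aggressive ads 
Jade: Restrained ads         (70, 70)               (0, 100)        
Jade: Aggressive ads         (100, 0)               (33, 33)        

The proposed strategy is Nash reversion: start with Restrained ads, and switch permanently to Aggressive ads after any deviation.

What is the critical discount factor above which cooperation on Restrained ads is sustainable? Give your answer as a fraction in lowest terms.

30/67

70/(1−δ) ≥ 100 + 33δ/(1−δ)
70 ≥ 100 − 67δ
δ ≥ 30/67.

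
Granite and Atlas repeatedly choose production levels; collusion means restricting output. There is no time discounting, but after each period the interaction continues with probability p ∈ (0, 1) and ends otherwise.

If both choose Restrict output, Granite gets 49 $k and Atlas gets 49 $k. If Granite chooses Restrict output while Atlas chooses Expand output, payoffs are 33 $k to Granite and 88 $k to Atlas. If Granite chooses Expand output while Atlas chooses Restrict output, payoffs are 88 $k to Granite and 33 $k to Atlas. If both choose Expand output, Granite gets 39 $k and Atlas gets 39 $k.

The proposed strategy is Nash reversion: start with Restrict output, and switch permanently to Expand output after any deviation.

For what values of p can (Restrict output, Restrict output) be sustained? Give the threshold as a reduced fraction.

With no time discounting, the continuation probability p plays the role of the discount factor.
Grim-trigger IC: 49/(1−p) ≥ 88 + 39p/(1−p) ⇒ p ≥ (88−49)/(88−39) = 39/49.

39/49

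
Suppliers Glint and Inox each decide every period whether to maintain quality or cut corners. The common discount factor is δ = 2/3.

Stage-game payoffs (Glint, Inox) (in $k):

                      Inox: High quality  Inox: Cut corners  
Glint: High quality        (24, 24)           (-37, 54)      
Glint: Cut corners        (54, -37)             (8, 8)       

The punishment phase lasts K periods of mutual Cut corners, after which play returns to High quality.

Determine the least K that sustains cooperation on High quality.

7

IC: δ(1−δ^K)/(1−δ) ≥ (54−24)/(24−8) = 15/8.
With δ = 2/3: need 1 − δ^K ≥ 15/8·(1−2/3)/(2/3), i.e. δ^K ≤ 0.0625.
Since (2/3)^6 = 0.0878 and (2/3)^7 = 0.0585, the smallest such K is 7.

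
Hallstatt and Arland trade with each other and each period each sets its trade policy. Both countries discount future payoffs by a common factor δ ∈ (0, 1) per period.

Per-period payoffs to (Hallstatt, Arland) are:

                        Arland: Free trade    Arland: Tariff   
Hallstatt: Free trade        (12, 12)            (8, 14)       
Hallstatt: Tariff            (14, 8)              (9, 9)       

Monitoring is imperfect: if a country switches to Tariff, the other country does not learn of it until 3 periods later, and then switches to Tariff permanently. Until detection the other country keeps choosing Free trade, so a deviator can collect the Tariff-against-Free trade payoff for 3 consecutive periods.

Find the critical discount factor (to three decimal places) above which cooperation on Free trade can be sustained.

A deviator earns 14 for 3 periods, then 9 forever; cooperating earns 12 forever. Multiplying the IC by (1−δ):
12 ≥ 14(1−δ^3) + 9δ^3, so 5·δ^3 ≥ 2 and δ^3 ≥ 2/5.
δ ≥ (2/5)^(1/3) ≈ 0.737.

0.737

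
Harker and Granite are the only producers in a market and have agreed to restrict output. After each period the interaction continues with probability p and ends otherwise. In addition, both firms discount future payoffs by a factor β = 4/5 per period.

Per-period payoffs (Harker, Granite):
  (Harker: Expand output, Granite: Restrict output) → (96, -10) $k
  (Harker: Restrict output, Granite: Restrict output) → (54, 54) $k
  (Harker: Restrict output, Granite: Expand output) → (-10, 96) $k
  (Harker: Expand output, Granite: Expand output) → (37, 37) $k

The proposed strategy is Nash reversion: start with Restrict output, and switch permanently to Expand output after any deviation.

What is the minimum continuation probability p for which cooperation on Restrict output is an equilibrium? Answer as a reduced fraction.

105/118

With continuation probability p and discount β, the effective per-period discount factor is βp.
Grim-trigger IC: βp ≥ (96−54)/(96−37) = 42/59.
So p ≥ (42/59)/(4/5) = 105/118.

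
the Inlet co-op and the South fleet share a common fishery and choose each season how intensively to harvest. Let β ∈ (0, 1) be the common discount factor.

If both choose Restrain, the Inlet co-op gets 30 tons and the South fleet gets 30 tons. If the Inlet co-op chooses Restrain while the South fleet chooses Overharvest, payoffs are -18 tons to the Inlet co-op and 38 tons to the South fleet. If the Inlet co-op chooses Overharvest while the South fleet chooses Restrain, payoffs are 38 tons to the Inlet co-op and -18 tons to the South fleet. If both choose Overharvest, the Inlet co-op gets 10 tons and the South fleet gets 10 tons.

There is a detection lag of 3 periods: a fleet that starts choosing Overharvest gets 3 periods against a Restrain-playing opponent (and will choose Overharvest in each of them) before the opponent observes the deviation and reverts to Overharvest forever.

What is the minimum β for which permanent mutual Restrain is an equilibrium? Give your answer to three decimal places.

A deviator earns 38 for 3 periods, then 10 forever; cooperating earns 30 forever. Multiplying the IC by (1−β):
30 ≥ 38(1−β^3) + 10β^3, so 28·β^3 ≥ 8 and β^3 ≥ 2/7.
β ≥ (2/7)^(1/3) ≈ 0.659.

0.659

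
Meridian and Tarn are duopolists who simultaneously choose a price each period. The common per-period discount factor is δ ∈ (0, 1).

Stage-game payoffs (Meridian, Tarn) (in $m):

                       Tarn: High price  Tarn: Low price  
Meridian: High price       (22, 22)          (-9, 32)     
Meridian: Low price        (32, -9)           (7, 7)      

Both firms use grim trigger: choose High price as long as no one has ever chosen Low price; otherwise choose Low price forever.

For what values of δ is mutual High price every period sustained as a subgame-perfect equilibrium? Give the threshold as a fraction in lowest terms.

Under grim trigger the critical discount factor is (T−C)/(T−P) with T = 32, C = 22, P = 7.
δ* = (32−22)/(32−7) = 10/25 = 2/5.

2/5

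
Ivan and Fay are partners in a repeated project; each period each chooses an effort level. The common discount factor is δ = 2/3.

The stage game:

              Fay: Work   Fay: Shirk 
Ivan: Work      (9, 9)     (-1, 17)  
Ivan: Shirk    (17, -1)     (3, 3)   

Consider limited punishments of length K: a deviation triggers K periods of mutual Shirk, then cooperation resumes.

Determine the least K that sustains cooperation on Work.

IC: δ(1−δ^K)/(1−δ) ≥ (17−9)/(9−3) = 4/3.
With δ = 2/3: need 1 − δ^K ≥ 4/3·(1−2/3)/(2/3), i.e. δ^K ≤ 0.3333.
Since (2/3)^2 = 0.4444 and (2/3)^3 = 0.2963, the smallest such K is 3.

3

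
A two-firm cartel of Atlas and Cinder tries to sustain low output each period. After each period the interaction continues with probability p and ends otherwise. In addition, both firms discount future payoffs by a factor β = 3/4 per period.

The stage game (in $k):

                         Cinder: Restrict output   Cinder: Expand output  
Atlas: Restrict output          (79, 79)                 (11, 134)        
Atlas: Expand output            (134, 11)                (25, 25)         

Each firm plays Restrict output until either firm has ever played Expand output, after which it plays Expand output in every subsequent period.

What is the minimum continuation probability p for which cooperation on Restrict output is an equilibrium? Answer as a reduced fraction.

220/327

Expected continuation weight on next period's payoff is β·p = 3/4·p, which plays the role of the discount factor.
Cooperation requires 3/4·p ≥ (134−79)/(134−25) = 55/109, hence p ≥ 220/327.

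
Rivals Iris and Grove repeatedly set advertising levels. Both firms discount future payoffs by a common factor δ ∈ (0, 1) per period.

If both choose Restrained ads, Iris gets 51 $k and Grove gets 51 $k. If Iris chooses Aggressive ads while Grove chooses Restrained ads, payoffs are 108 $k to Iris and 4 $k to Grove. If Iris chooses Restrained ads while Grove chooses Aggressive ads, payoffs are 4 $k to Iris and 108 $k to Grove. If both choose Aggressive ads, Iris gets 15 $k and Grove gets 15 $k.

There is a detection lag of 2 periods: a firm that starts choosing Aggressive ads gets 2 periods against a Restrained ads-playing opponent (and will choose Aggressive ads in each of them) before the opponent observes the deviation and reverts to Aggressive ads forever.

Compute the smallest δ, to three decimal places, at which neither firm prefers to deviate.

A deviator earns 108 for 2 periods, then 15 forever; cooperating earns 51 forever. Multiplying the IC by (1−δ):
51 ≥ 108(1−δ^2) + 15δ^2, so 93·δ^2 ≥ 57 and δ^2 ≥ 19/31.
δ ≥ (19/31)^(1/2) ≈ 0.783.

0.783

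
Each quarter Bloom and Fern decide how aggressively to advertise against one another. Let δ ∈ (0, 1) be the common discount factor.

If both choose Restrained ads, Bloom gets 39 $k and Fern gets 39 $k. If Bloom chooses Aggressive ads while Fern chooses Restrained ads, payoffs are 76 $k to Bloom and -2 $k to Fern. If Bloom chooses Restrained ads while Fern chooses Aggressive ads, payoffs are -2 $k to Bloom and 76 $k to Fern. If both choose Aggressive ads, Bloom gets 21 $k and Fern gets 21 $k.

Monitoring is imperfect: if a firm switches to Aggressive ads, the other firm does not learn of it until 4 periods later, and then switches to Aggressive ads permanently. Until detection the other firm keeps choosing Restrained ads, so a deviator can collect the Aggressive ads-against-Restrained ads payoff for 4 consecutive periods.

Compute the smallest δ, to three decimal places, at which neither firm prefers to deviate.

Deviating for the 4 undetected periods gains 76−39 = 37 per period over cooperation, then loses 39−21 = 18 per period forever once punishment starts.
Gain: 37(1 + δ + … + δ^3); loss: 18·δ^4/(1−δ).
No profitable deviation ⇔ 37(1−δ^4) ≤ 18·δ^4, i.e. δ^4 ≥ 37/(37+18) = 37/55.
Hence δ ≥ (37/55)^(1/4) ≈ 0.906.

0.906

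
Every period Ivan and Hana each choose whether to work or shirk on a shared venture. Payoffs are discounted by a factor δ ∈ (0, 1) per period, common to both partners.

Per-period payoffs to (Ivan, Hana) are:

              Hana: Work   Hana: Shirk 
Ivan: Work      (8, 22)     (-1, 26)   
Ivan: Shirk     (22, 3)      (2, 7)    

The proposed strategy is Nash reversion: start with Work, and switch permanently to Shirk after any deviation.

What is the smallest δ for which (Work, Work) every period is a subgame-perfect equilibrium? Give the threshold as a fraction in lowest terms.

7/10

For Ivan: deviation gain 22−8 = 14, per-period punishment loss 8−2 = 6. IC gives δ ≥ 14/20 = 7/10.
For Hana: gain 4, loss 15 per period, so δ ≥ 4/19.
The tighter constraint is Ivan's, so cooperation needs δ ≥ 7/10.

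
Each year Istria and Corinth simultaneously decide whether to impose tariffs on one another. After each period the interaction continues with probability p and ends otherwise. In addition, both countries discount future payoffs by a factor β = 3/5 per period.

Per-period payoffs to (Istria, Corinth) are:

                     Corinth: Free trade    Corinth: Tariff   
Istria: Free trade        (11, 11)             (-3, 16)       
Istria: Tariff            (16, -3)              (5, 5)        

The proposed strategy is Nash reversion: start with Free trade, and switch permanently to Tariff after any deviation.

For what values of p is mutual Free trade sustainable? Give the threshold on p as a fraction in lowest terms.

With continuation probability p and discount β, the effective per-period discount factor is βp.
Grim-trigger IC: βp ≥ (16−11)/(16−5) = 5/11.
So p ≥ (5/11)/(3/5) = 25/33.

25/33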